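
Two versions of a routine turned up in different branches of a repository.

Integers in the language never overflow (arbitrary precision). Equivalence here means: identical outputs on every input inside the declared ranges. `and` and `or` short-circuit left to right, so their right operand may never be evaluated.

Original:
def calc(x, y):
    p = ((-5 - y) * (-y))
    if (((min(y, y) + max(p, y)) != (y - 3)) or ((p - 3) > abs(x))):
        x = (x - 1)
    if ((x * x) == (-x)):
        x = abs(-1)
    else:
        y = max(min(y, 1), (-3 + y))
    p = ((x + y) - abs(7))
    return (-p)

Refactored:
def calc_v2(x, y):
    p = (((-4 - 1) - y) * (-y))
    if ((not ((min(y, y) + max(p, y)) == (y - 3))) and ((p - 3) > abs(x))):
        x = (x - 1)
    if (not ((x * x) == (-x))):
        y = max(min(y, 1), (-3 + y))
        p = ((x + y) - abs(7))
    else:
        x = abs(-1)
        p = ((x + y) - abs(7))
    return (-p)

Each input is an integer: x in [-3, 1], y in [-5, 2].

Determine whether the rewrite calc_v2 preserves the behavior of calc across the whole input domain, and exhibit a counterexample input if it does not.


Run the pair on x=-3, y=-5.
calc: p becomes 0; next (((min(y, y) + max(p, y)) != (y - 3)) or ((p - 3) > abs(x))) evaluates to true; next x becomes -4; next ((x * x) == (-x)) evaluates to false; next y becomes -5; next p becomes -16; next final value 16
calc_v2: p becomes 0; next ((not ((min(y, y) + max(p, y)) == (y - 3))) and ((p - 3) > abs(x))) evaluates to false; next (not ((x * x) == (-x))) evaluates to true; next y becomes -5; next p becomes -15; next final value 15
16 != 15, so the rewrite changes behavior.
verdict: not equivalent; witness: x=-3, y=-5


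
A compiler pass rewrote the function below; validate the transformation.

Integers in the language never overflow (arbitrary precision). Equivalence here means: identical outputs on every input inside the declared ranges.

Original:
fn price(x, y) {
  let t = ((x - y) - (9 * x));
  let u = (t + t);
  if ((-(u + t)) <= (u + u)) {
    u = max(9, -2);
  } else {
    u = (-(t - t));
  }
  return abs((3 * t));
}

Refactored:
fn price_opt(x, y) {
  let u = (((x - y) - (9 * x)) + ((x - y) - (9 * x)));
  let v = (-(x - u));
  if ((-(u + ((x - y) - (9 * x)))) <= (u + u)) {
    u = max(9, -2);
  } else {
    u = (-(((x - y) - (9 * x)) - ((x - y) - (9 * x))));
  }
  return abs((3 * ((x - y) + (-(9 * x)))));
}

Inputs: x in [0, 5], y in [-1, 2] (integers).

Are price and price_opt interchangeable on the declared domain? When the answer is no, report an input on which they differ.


Side by side, the visible changes include: constant usage differs, and arithmetic usage differs, and local variable names differ.
One worked example (x=4, y=-1) — price: t := -31 | u := -62 | ((-(u + t)) <= (u + u)): false | u := 0 | result 93; price_opt: u := -62 | v := -66 | ((-(u + ((x - y) - (9 * x)))) <= (u + u)): false | u := 0 | result 93; agreement on 93.
An exhaustive pass over the 24 declared inputs shows identical outputs.
verdict: equivalent


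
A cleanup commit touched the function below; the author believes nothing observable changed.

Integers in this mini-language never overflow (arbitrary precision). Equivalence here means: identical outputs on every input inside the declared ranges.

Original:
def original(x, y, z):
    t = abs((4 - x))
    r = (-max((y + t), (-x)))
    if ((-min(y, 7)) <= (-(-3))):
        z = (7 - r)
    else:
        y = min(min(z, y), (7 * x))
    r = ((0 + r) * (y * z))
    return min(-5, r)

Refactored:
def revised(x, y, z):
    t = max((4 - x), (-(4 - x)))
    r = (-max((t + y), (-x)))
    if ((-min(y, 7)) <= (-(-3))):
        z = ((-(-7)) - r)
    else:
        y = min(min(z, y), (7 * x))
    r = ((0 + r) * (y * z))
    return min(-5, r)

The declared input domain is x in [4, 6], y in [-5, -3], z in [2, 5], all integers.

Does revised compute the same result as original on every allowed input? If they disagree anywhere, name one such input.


This is a faithful refactor — arithmetic usage differs, constant usage differs, min/max/abs usage differs, but the computed results match everywhere.
Tracing x=4, y=-5, z=2: original: t = 0; r = 4; ((-min(y, 7)) <= (-(-3))) -> false; y = -5; r = -40; return -40 | revised: t = 0; r = 4; ((-min(y, 7)) <= (-(-3))) -> false; y = -5; r = -40; return -40 — matching result -40.
Across all 36 domain points the two functions coincide.
verdict: equivalent


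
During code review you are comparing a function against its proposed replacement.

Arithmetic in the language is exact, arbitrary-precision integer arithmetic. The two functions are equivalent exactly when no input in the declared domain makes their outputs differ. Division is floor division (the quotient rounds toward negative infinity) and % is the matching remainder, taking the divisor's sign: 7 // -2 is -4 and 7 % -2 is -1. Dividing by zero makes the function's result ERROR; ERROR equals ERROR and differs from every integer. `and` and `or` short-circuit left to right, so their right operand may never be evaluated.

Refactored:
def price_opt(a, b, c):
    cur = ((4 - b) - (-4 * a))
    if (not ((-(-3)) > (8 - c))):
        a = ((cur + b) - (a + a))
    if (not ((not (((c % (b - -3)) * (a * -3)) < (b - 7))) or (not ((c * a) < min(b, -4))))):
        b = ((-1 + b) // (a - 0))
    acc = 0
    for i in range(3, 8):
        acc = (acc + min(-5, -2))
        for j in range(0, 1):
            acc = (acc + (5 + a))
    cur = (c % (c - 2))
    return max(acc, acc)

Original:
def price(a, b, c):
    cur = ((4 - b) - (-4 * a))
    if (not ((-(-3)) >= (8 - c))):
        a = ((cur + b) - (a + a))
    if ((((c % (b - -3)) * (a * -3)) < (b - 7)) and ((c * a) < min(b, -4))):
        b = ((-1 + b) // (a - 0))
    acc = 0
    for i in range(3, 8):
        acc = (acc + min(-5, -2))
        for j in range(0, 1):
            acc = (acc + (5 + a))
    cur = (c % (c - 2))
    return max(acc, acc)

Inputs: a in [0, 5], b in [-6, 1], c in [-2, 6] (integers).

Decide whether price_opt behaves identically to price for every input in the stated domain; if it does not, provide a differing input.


Not equivalent: a=0, b=-6, c=5 separates them (0 vs 20).
price: cur=10, then (not ((-(-3)) >= (8 - c))) is false, then ((((c % (b - -3)) * (a * -3)) < (b - 7)) and ((c * a) < min(b, -4))) is false, then acc=0, then (i=3), then acc=-5, then (j=0), then acc=0, then (i=4), then acc=-5, then (j=0), then acc=0, then (i=5), then acc=-5, then (j=0), then acc=0, then (i=6), then acc=-5, then (j=0), then acc=0, then (i=7), then acc=-5, then (j=0), then acc=0, then cur=2, then returns 0
price_opt: cur=10, then (not ((-(-3)) > (8 - c))) is true, then a=4, then (not ((not (((c % (b - -3)) * (a * -3)) < (b - 7))) or (not ((c * a) < min(b, -4))))) is false, then acc=0, then (i=3), then acc=-5, then (j=0), then acc=4, then (i=4), then acc=-1, then (j=0), then acc=8, then (i=5), then acc=3, then (j=0), then acc=12, then (i=6), then acc=7, then (j=0), then acc=16, then (i=7), then acc=11, then (j=0), then acc=20, then cur=2, then returns 20
verdict: not equivalent; witness: a=0, b=-6, c=5


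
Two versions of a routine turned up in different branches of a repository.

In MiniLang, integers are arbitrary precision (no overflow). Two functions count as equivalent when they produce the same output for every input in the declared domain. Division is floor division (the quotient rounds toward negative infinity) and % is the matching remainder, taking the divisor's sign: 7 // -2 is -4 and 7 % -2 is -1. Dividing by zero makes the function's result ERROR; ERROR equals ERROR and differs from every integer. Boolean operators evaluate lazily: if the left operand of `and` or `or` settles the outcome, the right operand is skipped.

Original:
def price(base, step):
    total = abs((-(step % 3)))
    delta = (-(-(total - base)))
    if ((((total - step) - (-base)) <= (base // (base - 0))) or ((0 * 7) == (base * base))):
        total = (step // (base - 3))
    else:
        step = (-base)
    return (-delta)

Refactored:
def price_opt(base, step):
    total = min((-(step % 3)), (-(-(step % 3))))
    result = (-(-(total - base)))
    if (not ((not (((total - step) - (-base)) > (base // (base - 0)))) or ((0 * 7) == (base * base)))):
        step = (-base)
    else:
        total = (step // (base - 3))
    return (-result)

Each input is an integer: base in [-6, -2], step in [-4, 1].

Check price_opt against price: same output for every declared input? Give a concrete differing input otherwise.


Take base=-6, step=-4.
price: total := 2 | delta := 8 | ((((total - step) - (-base)) <= (base // (base - 0))) or ((0 * 7) == (base * base))): true | total := 0 | result -8
price_opt: total := -2 | result := 4 | (not ((not (((total - step) - (-base)) > (base // (base - 0)))) or ((0 * 7) == (base * base)))): false | total := 0 | result -4
-8 != -4, so the rewrite changes behavior.
verdict: not equivalent; witness: base=-6, step=-4


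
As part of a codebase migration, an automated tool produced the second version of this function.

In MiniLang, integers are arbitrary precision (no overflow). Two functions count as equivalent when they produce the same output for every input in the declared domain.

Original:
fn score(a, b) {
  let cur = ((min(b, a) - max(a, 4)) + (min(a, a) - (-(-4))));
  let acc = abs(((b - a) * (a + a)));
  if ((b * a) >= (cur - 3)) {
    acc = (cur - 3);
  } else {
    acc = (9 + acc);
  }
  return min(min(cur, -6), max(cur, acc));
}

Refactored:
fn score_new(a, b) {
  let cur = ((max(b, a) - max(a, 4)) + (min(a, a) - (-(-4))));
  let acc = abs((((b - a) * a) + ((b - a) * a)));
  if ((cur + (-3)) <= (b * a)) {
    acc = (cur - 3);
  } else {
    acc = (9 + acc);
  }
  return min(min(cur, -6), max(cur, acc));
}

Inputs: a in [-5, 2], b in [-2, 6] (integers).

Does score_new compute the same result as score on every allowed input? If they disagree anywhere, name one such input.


There is a counterexample at a=-5, b=-2: -18 on one side, -15 on the other.
score: cur = -18; acc = 30; ((b * a) >= (cur - 3)) -> true; acc = -21; return -18
score_new: cur = -15; acc = 30; ((cur + (-3)) <= (b * a)) -> true; acc = -18; return -15
verdict: not equivalent; witness: a=-5, b=-2


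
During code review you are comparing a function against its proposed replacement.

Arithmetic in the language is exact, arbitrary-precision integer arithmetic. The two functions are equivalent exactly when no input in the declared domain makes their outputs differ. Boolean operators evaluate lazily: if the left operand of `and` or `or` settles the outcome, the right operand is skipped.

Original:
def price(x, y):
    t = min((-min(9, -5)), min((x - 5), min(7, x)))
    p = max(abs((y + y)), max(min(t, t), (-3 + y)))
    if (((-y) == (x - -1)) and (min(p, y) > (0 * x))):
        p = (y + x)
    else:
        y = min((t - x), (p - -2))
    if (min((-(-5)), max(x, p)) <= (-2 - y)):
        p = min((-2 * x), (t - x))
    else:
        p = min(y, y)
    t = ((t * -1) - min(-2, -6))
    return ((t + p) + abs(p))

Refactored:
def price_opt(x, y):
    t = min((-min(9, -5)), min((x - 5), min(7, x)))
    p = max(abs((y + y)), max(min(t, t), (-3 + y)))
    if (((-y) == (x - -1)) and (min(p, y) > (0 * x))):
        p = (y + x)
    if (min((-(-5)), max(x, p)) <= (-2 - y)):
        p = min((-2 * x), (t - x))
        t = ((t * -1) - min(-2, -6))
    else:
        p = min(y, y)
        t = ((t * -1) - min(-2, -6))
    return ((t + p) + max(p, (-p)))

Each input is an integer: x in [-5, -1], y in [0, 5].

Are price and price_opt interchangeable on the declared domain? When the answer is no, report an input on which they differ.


There is a counterexample at x=-5, y=1: 16 on one side, 18 on the other.
price: t := -10 | p := 2 | (((-y) == (x - -1)) and (min(p, y) > (0 * x))): false | y := -5 | (min((-(-5)), max(x, p)) <= (-2 - y)): true | p := -5 | t := 16 | result 16
price_opt: t := -10 | p := 2 | (((-y) == (x - -1)) and (min(p, y) > (0 * x))): false | (min((-(-5)), max(x, p)) <= (-2 - y)): false | p := 1 | t := 16 | result 18
verdict: not equivalent; witness: x=-5, y=1


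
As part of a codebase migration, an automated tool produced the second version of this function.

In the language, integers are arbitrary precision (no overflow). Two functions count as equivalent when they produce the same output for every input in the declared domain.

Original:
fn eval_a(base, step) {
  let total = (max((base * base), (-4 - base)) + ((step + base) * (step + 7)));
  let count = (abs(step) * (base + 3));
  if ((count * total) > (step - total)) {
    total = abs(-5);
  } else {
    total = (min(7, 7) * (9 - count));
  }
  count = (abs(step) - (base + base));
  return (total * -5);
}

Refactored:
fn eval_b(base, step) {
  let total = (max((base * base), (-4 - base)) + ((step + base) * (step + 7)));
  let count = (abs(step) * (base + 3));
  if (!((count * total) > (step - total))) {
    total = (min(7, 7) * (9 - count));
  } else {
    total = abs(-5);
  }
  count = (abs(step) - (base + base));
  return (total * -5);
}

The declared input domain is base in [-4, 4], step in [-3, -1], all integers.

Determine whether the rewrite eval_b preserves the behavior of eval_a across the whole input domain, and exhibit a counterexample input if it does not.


This is a faithful refactor — boolean connective usage differs, but the computed results match everywhere.
One worked example (base=0, step=-3) — eval_a: total=-12, then count=9, then ((count * total) > (step - total)) is false, then total=0, then count=3, then returns 0; eval_b: total=-12, then count=9, then (!((count * total) > (step - total))) is true, then total=0, then count=3, then returns 0; agreement on 0.
An exhaustive pass over the 27 declared inputs shows identical outputs.
verdict: equivalent


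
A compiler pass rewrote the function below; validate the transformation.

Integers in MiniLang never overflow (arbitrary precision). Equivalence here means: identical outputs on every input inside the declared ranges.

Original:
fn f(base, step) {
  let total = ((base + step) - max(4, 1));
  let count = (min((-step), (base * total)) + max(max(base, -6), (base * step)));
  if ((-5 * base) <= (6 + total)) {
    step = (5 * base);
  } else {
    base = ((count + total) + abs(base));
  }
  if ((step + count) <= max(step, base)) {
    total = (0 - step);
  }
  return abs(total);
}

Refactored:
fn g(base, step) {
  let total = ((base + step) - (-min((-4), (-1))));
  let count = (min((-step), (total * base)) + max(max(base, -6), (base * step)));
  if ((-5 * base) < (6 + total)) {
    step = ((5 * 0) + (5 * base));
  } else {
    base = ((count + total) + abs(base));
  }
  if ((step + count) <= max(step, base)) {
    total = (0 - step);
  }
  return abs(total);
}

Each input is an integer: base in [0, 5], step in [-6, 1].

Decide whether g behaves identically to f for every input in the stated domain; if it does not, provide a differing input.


Try base=0, step=-2.
f: total := -6 | count := 0 | ((-5 * base) <= (6 + total)): true | step := 0 | ((step + count) <= max(step, base)): true | total := 0 | result 0
g: total := -6 | count := 0 | ((-5 * base) < (6 + total)): false | base := -6 | ((step + count) <= max(step, base)): true | total := 2 | result 2
0 and 2 differ, so these are not the same function on this domain.
verdict: not equivalent; witness: base=0, step=-2


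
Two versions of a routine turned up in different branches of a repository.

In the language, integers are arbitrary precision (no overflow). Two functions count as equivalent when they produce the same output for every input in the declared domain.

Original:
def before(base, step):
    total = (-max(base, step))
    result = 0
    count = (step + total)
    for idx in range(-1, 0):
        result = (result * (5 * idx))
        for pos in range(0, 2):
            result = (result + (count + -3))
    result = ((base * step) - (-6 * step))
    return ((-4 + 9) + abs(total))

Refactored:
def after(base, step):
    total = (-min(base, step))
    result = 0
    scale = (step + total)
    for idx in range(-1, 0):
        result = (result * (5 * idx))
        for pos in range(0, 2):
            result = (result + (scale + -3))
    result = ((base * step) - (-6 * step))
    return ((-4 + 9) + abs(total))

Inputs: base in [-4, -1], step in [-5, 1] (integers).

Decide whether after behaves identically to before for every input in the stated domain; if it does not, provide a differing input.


Take base=-4, step=-5.
before: total=4, then result=0, then count=-1, then (idx=-1), then result=0, then (pos=0), then result=-4, then (pos=1), then result=-8, then result=-10, then returns 9
after: total=5, then result=0, then scale=0, then (idx=-1), then result=0, then (pos=0), then result=-3, then (pos=1), then result=-6, then result=-10, then returns 10
9 vs 10 — the two versions disagree here.
verdict: not equivalent; witness: base=-4, step=-5


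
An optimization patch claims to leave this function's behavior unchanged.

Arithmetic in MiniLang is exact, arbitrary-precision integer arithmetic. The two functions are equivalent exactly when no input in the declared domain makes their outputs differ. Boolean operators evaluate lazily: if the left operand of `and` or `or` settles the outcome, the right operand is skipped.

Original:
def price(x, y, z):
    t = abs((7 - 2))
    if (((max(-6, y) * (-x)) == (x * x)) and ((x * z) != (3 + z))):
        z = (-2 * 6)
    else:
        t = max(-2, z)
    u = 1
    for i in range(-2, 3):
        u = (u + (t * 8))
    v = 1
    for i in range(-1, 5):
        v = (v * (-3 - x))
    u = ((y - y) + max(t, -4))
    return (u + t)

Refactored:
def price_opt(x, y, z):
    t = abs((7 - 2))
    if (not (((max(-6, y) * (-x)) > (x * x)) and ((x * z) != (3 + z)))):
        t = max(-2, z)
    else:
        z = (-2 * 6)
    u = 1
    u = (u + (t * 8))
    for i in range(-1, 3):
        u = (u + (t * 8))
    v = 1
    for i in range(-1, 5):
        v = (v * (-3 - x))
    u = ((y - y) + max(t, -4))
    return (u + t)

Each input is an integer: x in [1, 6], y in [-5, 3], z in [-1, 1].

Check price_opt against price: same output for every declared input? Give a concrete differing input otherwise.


Not equivalent: x=1, y=-5, z=-1 separates them (-2 vs 10).
price: t becomes 5; next (((max(-6, y) * (-x)) == (x * x)) and ((x * z) != (3 + z))) evaluates to false; next t becomes -1; next u becomes 1; next at i=-2:; next u becomes -7; next at i=-1:; next u becomes -15; next at i=0:; next u becomes -23; next at i=1:; next u becomes -31; next at i=2:; next u becomes -39; next v becomes 1; next at i=-1:; next v becomes -4; next at i=0:; next v becomes 16; next at i=1:; next v becomes -64; next at i=2:; next v becomes 256; next at i=3:; next v becomes -1024; next at i=4:; next v becomes 4096; next u becomes -1; next final value -2
price_opt: t becomes 5; next (not (((max(-6, y) * (-x)) > (x * x)) and ((x * z) != (3 + z)))) evaluates to false; next z becomes -12; next u becomes 1; next u becomes 41; next at i=-1:; next u becomes 81; next at i=0:; next u becomes 121; next at i=1:; next u becomes 161; next at i=2:; next u becomes 201; next v becomes 1; next at i=-1:; next v becomes -4; next at i=0:; next v becomes 16; next at i=1:; next v becomes -64; next at i=2:; next v becomes 256; next at i=3:; next v becomes -1024; next at i=4:; next v becomes 4096; next u becomes 5; next final value 10
verdict: not equivalent; witness: x=1, y=-5, z=-1


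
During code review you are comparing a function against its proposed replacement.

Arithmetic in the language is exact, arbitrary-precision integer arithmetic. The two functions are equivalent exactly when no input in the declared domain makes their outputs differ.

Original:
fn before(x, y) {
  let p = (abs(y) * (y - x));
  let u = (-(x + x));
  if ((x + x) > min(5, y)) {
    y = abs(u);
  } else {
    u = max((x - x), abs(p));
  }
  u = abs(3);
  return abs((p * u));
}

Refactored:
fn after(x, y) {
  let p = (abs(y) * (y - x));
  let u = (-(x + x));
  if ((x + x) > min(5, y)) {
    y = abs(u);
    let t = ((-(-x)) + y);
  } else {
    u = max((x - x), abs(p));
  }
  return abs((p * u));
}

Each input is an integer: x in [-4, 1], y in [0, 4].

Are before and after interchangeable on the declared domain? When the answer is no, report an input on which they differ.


Consider the input x=-4, y=1.
before: p=5, then u=8, then ((x + x) > min(5, y)) is false, then u=5, then u=3, then returns 15
after: p=5, then u=8, then ((x + x) > min(5, y)) is false, then u=5, then returns 25
15 and 25 differ, so these are not the same function on this domain.
verdict: not equivalent; witness: x=-4, y=1


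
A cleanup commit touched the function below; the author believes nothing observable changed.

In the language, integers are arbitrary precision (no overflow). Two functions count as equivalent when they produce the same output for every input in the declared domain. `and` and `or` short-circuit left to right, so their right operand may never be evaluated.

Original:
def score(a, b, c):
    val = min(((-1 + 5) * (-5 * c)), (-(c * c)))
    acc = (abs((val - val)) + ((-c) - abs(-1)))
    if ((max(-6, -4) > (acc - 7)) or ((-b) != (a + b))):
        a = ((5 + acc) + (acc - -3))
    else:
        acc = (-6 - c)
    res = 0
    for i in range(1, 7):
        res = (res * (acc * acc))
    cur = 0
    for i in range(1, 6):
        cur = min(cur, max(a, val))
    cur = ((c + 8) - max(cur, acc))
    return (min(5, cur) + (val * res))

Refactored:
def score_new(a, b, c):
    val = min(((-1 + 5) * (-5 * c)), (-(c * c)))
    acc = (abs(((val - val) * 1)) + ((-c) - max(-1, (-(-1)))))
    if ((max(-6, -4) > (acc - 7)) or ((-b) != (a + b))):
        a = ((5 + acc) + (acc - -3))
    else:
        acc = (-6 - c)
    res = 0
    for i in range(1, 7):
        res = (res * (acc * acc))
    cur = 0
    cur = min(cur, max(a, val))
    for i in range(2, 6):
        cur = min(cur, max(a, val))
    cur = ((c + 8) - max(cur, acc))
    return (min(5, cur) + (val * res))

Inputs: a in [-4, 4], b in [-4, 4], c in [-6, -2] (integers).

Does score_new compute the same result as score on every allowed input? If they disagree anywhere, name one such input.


Behavior is preserved: although constant usage differs, plus arithmetic usage differs, plus loop structure differs, plus min/max/abs usage differs, plus statement counts differ, the outputs never diverge.
Spot check at a=-3, b=1, c=-6 — score: val := -36 | acc := 5 | ((max(-6, -4) > (acc - 7)) or ((-b) != (a + b))): true | a := 18 | res := 0 | iter i=1: | res := 0 | iter i=2: | res := 0 | iter i=3: | res := 0 | iter i=4: | res := 0 | iter i=5: | res := 0 | iter i=6: | res := 0 | cur := 0 | iter i=1: | cur := 0 | iter i=2: | cur := 0 | iter i=3: | cur := 0 | iter i=4: | cur := 0 | iter i=5: | cur := 0 | cur := -3 | result -3. score_new: val := -36 | acc := 5 | ((max(-6, -4) > (acc - 7)) or ((-b) != (a + b))): true | a := 18 | res := 0 | iter i=1: | res := 0 | iter i=2: | res := 0 | iter i=3: | res := 0 | iter i=4: | res := 0 | iter i=5: | res := 0 | iter i=6: | res := 0 | cur := 0 | cur := 0 | iter i=2: | cur := 0 | iter i=3: | cur := 0 | iter i=4: | cur := 0 | iter i=5: | cur := 0 | cur := -3 | result -3. Both give -3.
Sweeping the whole domain (405 inputs) finds no disagreement.
verdict: equivalent


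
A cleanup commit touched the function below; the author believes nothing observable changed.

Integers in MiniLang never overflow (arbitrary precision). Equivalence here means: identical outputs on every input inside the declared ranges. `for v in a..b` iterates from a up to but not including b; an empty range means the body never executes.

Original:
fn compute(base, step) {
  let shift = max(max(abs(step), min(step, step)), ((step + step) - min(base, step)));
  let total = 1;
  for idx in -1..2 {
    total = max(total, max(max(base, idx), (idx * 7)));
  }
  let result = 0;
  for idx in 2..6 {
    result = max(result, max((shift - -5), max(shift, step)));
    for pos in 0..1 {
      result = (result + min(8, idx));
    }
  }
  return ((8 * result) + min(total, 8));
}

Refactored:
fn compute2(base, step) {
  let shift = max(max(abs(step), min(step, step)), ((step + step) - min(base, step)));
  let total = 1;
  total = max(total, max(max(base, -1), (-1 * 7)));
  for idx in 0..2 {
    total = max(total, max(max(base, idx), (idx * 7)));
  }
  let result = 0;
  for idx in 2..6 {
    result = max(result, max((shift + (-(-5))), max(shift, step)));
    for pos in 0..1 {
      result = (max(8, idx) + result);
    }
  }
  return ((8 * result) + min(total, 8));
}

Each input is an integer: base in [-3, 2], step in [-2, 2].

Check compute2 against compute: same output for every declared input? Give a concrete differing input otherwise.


Run the pair on base=-3, step=-2.
compute: shift := 2 | total := 1 | iter idx=-1: | total := 1 | iter idx=0: | total := 1 | iter idx=1: | total := 7 | result := 0 | iter idx=2: | result := 7 | iter pos=0: | result := 9 | iter idx=3: | result := 9 | iter pos=0: | result := 12 | iter idx=4: | result := 12 | iter pos=0: | result := 16 | iter idx=5: | result := 16 | iter pos=0: | result := 21 | result 175
compute2: shift := 2 | total := 1 | total := 1 | iter idx=0: | total := 1 | iter idx=1: | total := 7 | result := 0 | iter idx=2: | result := 7 | iter pos=0: | result := 15 | iter idx=3: | result := 15 | iter pos=0: | result := 23 | iter idx=4: | result := 23 | iter pos=0: | result := 31 | iter idx=5: | result := 31 | iter pos=0: | result := 39 | result 319
175 != 319, so the rewrite changes behavior.
verdict: not equivalent; witness: base=-3, step=-2


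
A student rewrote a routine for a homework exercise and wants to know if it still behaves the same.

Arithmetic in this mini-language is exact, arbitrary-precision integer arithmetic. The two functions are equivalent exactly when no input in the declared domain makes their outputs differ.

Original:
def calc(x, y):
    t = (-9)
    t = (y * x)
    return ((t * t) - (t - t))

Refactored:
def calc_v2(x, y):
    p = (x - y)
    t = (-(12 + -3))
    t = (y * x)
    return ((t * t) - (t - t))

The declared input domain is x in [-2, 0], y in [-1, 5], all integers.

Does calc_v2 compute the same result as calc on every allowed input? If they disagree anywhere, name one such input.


This is a faithful refactor — local variable names differ; and constant usage differs; and arithmetic usage differs; and statement counts differ, but the computed results match everywhere.
Spot check at x=0, y=2 — calc: t becomes -9; next t becomes 0; next final value 0. calc_v2: p becomes -2; next t becomes -9; next t becomes 0; next final value 0. Both give 0.
Across all 21 domain points the two functions coincide.
verdict: equivalent


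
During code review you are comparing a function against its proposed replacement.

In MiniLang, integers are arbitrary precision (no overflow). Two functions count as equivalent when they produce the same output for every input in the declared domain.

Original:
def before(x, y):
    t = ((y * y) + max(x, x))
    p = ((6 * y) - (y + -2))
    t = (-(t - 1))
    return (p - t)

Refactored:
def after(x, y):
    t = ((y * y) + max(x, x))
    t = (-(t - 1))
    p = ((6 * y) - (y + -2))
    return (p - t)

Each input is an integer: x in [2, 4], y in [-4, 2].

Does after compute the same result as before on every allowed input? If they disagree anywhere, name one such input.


The two are interchangeable: same computation, different form, and every declared input agrees.
One worked example (x=4, y=-2) — before: t := 8 | p := -8 | t := -7 | result -1; after: t := 8 | t := -7 | p := -8 | result -1; agreement on -1.
Checked all 21 inputs in the declared domain: the outputs agree on every one.
verdict: equivalent


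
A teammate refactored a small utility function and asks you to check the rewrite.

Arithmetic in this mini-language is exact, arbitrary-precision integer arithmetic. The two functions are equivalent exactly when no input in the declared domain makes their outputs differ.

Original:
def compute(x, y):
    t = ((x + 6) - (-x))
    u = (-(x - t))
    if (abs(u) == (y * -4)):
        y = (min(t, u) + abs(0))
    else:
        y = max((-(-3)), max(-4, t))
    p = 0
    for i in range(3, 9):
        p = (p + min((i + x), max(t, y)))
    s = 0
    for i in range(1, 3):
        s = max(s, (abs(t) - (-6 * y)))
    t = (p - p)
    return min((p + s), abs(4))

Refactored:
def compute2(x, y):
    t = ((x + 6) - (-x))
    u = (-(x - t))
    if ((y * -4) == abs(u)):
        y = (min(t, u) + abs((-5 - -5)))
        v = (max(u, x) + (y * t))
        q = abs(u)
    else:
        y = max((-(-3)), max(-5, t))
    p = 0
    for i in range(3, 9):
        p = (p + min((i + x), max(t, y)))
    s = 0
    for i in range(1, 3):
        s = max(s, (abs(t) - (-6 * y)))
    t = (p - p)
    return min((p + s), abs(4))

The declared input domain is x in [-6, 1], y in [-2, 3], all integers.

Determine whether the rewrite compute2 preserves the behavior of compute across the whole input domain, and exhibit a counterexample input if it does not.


Equivalent. The one real change (`-4` became `-5`) has no effect anywhere in the declared ranges.
Checked all 48 inputs in the declared domain: the outputs agree on every one.
Spot check at x=-1, y=-1 — compute: t = 4; u = 5; (abs(u) == (y * -4)) -> false; y = 4; p = 0; [i=3]; p = 2; [i=4]; p = 5; [i=5]; p = 9; [i=6]; p = 13; [i=7]; p = 17; [i=8]; p = 21; s = 0; [i=1]; s = 28; [i=2]; s = 28; t = 0; return 4. compute2: t = 4; u = 5; ((y * -4) == abs(u)) -> false; y = 4; p = 0; [i=3]; p = 2; [i=4]; p = 5; [i=5]; p = 9; [i=6]; p = 13; [i=7]; p = 17; [i=8]; p = 21; s = 0; [i=1]; s = 28; [i=2]; s = 28; t = 0; return 4. Both give 4.
verdict: equivalent


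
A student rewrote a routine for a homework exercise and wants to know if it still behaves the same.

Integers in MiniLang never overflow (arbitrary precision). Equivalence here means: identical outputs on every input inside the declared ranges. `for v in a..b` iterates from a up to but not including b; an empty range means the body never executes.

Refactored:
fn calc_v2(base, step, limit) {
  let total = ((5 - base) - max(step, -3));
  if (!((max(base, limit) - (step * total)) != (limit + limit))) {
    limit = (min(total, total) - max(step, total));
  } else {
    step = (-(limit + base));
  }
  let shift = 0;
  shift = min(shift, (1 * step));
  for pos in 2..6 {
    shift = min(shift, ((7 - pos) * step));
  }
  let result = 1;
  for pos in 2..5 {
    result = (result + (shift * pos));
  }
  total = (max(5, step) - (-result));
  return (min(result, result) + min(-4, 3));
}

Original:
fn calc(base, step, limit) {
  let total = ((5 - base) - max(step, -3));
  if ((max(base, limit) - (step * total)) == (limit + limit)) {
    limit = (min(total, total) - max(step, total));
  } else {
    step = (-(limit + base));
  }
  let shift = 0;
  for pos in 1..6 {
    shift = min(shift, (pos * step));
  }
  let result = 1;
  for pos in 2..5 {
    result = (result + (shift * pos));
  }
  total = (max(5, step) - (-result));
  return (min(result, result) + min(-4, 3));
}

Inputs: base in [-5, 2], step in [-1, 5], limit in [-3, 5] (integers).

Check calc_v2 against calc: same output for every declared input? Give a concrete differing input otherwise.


The two versions differ — the changes include constant usage differs; and comparison usage differs; and arithmetic usage differs; and loop structure differs; and min/max/abs usage differs; and boolean connective usage differs; and statement counts differ.
Tracing base=-2, step=2, limit=1: calc: total = 5; ((max(base, limit) - (step * total)) == (limit + limit)) -> false; step = 1; shift = 0; [pos=1]; shift = 0; [pos=2]; shift = 0; [pos=3]; shift = 0; [pos=4]; shift = 0; [pos=5]; shift = 0; result = 1; [pos=2]; result = 1; [pos=3]; result = 1; [pos=4]; result = 1; total = 6; return -3 | calc_v2: total = 5; (!((max(base, limit) - (step * total)) != (limit + limit))) -> false; step = 1; shift = 0; shift = 0; [pos=2]; shift = 0; [pos=3]; shift = 0; [pos=4]; shift = 0; [pos=5]; shift = 0; result = 1; [pos=2]; result = 1; [pos=3]; result = 1; [pos=4]; result = 1; total = 6; return -3 — matching result -3.
Checked all 504 inputs in the declared domain: the outputs agree on every one.
verdict: equivalent


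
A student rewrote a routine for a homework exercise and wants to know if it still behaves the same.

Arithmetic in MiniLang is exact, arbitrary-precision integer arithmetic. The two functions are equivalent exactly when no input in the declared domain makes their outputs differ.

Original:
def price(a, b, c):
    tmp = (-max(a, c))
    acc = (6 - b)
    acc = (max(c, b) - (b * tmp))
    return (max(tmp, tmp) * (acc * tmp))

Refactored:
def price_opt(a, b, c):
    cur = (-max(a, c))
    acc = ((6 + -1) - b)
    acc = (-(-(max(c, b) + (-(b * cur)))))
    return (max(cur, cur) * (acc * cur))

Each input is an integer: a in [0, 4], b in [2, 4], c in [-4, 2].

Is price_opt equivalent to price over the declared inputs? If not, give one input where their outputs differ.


Whatever the rewrite altered, no input in the stated domain can expose a difference.
Spot check at a=4, b=4, c=-1 — price: tmp = -4; acc = 2; acc = 20; return 320. price_opt: cur = -4; acc = 1; acc = 20; return 320. Both give 320.
Across all 105 domain points the two functions coincide.
verdict: equivalent


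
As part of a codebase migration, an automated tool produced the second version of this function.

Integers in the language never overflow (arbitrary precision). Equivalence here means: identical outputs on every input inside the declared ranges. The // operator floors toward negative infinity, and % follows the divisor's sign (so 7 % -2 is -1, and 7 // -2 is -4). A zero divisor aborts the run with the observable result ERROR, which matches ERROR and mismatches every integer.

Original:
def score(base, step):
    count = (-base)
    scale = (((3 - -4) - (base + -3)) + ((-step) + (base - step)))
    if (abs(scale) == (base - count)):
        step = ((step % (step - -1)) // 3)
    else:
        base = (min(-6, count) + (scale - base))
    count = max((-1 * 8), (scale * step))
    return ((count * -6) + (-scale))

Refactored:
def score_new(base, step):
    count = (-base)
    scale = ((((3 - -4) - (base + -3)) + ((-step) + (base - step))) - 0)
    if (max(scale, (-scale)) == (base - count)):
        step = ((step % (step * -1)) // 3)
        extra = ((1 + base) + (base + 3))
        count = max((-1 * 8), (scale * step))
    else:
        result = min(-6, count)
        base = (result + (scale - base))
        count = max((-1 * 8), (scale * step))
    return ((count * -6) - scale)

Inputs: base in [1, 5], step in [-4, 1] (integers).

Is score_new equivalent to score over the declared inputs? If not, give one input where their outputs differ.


Try base=5, step=0.
score: count := -5 | scale := 10 | (abs(scale) == (base - count)): true | step := 0 | count := 0 | result -10
score_new: count := -5 | scale := 10 | (max(scale, (-scale)) == (base - count)): true | divide-by-zero, output ERROR
-10 and ERROR differ, so these are not the same function on this domain.
verdict: not equivalent; witness: base=5, step=0


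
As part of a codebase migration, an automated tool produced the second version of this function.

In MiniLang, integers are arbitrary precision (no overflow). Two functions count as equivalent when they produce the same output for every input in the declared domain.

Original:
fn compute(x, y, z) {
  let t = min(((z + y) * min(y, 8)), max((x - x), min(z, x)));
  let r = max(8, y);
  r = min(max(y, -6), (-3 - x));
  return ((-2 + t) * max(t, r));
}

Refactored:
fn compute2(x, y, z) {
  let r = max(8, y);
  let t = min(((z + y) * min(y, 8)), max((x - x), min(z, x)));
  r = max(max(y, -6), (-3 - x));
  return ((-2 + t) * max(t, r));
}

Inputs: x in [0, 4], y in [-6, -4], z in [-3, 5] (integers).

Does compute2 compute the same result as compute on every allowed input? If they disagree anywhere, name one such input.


Run the pair on x=0, y=-4, z=5.
compute: t = -4; r = 8; r = -4; return 24
compute2: r = 8; t = -4; r = -3; return 18
24 and 18 differ, so these are not the same function on this domain.
verdict: not equivalent; witness: x=0, y=-4, z=5


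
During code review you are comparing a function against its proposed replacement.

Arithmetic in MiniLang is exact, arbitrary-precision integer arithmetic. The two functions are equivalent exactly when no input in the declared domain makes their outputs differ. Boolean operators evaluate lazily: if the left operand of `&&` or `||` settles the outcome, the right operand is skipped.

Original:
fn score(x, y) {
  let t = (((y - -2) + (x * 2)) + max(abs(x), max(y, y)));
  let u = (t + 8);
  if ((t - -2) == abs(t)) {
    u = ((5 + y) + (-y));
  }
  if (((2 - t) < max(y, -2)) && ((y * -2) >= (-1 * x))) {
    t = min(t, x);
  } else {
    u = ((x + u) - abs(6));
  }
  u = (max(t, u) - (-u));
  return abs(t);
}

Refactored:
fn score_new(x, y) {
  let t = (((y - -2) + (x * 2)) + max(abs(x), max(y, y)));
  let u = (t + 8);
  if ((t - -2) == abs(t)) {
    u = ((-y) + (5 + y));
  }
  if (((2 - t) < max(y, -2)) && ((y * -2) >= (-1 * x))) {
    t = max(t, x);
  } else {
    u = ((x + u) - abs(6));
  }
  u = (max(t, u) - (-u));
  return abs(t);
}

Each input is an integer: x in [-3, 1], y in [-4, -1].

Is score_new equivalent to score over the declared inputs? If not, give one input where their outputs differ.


There is a counterexample at x=1, y=-1: 1 on one side, 4 on the other.
score: t becomes 4; next u becomes 12; next ((t - -2) == abs(t)) evaluates to false; next (((2 - t) < max(y, -2)) && ((y * -2) >= (-1 * x))) evaluates to true; next t becomes 1; next u becomes 24; next final value 1
score_new: t becomes 4; next u becomes 12; next ((t - -2) == abs(t)) evaluates to false; next (((2 - t) < max(y, -2)) && ((y * -2) >= (-1 * x))) evaluates to true; next t becomes 4; next u becomes 24; next final value 4
verdict: not equivalent; witness: x=1, y=-1


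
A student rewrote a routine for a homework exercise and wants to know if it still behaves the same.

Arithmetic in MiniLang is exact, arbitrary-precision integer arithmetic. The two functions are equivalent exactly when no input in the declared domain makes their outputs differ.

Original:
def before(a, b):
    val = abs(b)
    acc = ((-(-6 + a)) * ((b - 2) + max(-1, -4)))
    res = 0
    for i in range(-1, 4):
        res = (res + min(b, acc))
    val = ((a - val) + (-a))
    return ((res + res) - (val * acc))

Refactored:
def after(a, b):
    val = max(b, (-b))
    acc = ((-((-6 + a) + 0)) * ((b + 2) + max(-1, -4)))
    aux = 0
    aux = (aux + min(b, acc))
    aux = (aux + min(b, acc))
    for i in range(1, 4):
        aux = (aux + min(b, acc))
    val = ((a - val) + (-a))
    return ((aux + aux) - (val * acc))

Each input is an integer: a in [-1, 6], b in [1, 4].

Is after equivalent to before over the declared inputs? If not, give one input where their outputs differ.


On input a=-1, b=1, before returns -154 while after returns 24.
verdict: not equivalent; witness: a=-1, b=1


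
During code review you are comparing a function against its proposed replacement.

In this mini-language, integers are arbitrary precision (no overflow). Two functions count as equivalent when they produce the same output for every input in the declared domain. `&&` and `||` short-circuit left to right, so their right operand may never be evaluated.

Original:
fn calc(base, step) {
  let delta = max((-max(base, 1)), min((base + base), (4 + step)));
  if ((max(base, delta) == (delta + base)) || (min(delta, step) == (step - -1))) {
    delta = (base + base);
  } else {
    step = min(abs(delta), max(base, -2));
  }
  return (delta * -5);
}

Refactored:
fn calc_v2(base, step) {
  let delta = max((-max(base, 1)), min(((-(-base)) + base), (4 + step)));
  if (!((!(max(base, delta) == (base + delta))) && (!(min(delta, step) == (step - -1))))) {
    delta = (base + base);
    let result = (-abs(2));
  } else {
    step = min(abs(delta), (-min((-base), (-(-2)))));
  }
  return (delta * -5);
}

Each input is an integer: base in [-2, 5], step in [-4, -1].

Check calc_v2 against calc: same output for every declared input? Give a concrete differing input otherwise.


Side by side, the visible changes include: boolean connective usage differs; also min/max/abs usage differs; also local variable names differ; also statement counts differ; also constant usage differs.
As a probe, take base=-1, step=-4: calc runs delta = -1; ((max(base, delta) == (delta + base)) || (min(delta, step) == (step - -1))) -> false; step = -1; return 5; calc_v2 runs delta = -1; (!((!(max(base, delta) == (base + delta))) && (!(min(delta, step) == (step - -1))))) -> false; step = -1; return 5; both end at 5.
Across all 32 domain points the two functions coincide.
verdict: equivalent
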